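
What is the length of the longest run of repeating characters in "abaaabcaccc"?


Input: "abaaabcaccc"
Scanning for longest run:
  Position 1 ('b'): new char, reset run to 1
  Position 2 ('a'): new char, reset run to 1
  Position 3 ('a'): continues run of 'a', length=2
  Position 4 ('a'): continues run of 'a', length=3
  Position 5 ('b'): new char, reset run to 1
  Position 6 ('c'): new char, reset run to 1
  Position 7 ('a'): new char, reset run to 1
  Position 8 ('c'): new char, reset run to 1
  Position 9 ('c'): continues run of 'c', length=2
  Position 10 ('c'): continues run of 'c', length=3
Longest run: 'a' with length 3

3


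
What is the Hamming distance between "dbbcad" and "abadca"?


Comparing "dbbcad" and "abadca" position by position:
  Position 0: 'd' vs 'a' => differ
  Position 1: 'b' vs 'b' => same
  Position 2: 'b' vs 'a' => differ
  Position 3: 'c' vs 'd' => differ
  Position 4: 'a' vs 'c' => differ
  Position 5: 'd' vs 'a' => differ
Total differences (Hamming distance): 5

5


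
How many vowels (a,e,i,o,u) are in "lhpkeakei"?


Input: lhpkeakei
Checking each character:
  'l' at position 0: consonant
  'h' at position 1: consonant
  'p' at position 2: consonant
  'k' at position 3: consonant
  'e' at position 4: vowel (running total: 1)
  'a' at position 5: vowel (running total: 2)
  'k' at position 6: consonant
  'e' at position 7: vowel (running total: 3)
  'i' at position 8: vowel (running total: 4)
Total vowels: 4

4


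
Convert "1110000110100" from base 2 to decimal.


Input: "1110000110100" in base 2
Positional expansion:
  Digit '1' (value 1) x 2^12 = 4096
  Digit '1' (value 1) x 2^11 = 2048
  Digit '1' (value 1) x 2^10 = 1024
  Digit '0' (value 0) x 2^9 = 0
  Digit '0' (value 0) x 2^8 = 0
  Digit '0' (value 0) x 2^7 = 0
  Digit '0' (value 0) x 2^6 = 0
  Digit '1' (value 1) x 2^5 = 32
  Digit '1' (value 1) x 2^4 = 16
  Digit '0' (value 0) x 2^3 = 0
  Digit '1' (value 1) x 2^2 = 4
  Digit '0' (value 0) x 2^1 = 0
  Digit '0' (value 0) x 2^0 = 0
Sum = 7220

7220


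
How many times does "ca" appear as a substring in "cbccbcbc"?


Searching for "ca" in "cbccbcbc"
Scanning each position:
  Position 0: "cb" => no
  Position 1: "bc" => no
  Position 2: "cc" => no
  Position 3: "cb" => no
  Position 4: "bc" => no
  Position 5: "cb" => no
  Position 6: "bc" => no
Total occurrences: 0

0


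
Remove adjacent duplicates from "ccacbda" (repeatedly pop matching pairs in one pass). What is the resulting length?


Input: ccacbda
Stack-based adjacent duplicate removal:
  Read 'c': push. Stack: c
  Read 'c': matches stack top 'c' => pop. Stack: (empty)
  Read 'a': push. Stack: a
  Read 'c': push. Stack: ac
  Read 'b': push. Stack: acb
  Read 'd': push. Stack: acbd
  Read 'a': push. Stack: acbda
Final stack: "acbda" (length 5)

5


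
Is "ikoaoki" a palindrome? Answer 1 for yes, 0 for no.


Input: ikoaoki
Reversed: ikoaoki
  Compare pos 0 ('i') with pos 6 ('i'): match
  Compare pos 1 ('k') with pos 5 ('k'): match
  Compare pos 2 ('o') with pos 4 ('o'): match
Result: palindrome

1


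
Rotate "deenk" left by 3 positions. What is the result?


Input: "deenk", rotate left by 3
First 3 characters: "dee"
Remaining characters: "nk"
Concatenate remaining + first: "nk" + "dee" = "nkdee"

nkdee


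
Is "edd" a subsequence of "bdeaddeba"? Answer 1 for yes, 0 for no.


Check if "edd" is a subsequence of "bdeaddeba"
Greedy scan:
  Position 0 ('b'): no match needed
  Position 1 ('d'): no match needed
  Position 2 ('e'): matches sub[0] = 'e'
  Position 3 ('a'): no match needed
  Position 4 ('d'): matches sub[1] = 'd'
  Position 5 ('d'): matches sub[2] = 'd'
  Position 6 ('e'): no match needed
  Position 7 ('b'): no match needed
  Position 8 ('a'): no match needed
All 3 characters matched => is a subsequence

1


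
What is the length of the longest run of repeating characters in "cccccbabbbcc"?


Input: "cccccbabbbcc"
Scanning for longest run:
  Position 1 ('c'): continues run of 'c', length=2
  Position 2 ('c'): continues run of 'c', length=3
  Position 3 ('c'): continues run of 'c', length=4
  Position 4 ('c'): continues run of 'c', length=5
  Position 5 ('b'): new char, reset run to 1
  Position 6 ('a'): new char, reset run to 1
  Position 7 ('b'): new char, reset run to 1
  Position 8 ('b'): continues run of 'b', length=2
  Position 9 ('b'): continues run of 'b', length=3
  Position 10 ('c'): new char, reset run to 1
  Position 11 ('c'): continues run of 'c', length=2
Longest run: 'c' with length 5

5


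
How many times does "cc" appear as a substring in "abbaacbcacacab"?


Searching for "cc" in "abbaacbcacacab"
Scanning each position:
  Position 0: "ab" => no
  Position 1: "bb" => no
  Position 2: "ba" => no
  Position 3: "aa" => no
  Position 4: "ac" => no
  Position 5: "cb" => no
  Position 6: "bc" => no
  Position 7: "ca" => no
  Position 8: "ac" => no
  Position 9: "ca" => no
  Position 10: "ac" => no
  Position 11: "ca" => no
  Position 12: "ab" => no
Total occurrences: 0

0


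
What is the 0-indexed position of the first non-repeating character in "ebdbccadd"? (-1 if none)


Input: ebdbccadd
Character frequencies:
  'a': 1
  'b': 2
  'c': 2
  'd': 3
  'e': 1
Scanning left to right for freq == 1:
  Position 0 ('e'): unique! => answer = 0

0


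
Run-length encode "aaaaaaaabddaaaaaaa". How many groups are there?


Input: aaaaaaaabddaaaaaaa
Scanning for consecutive runs:
  Group 1: 'a' x 8 (positions 0-7)
  Group 2: 'b' x 1 (positions 8-8)
  Group 3: 'd' x 2 (positions 9-10)
  Group 4: 'a' x 7 (positions 11-17)
Total groups: 4

4


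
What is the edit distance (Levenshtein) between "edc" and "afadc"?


Computing edit distance: "edc" -> "afadc"
DP table:
           a    f    a    d    c
      0    1    2    3    4    5
  e   1    1    2    3    4    5
  d   2    2    2    3    3    4
  c   3    3    3    3    4    3
Edit distance = dp[3][5] = 3

3


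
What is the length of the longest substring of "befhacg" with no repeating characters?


Input: "befhacg"
Sliding window (track last position of each char):
  Position 0 ('b'): window [0,0] length 1 -- new best
  Position 1 ('e'): window [0,1] length 2 -- new best
  Position 2 ('f'): window [0,2] length 3 -- new best
  Position 3 ('h'): window [0,3] length 4 -- new best
  Position 4 ('a'): window [0,4] length 5 -- new best
  Position 5 ('c'): window [0,5] length 6 -- new best
  Position 6 ('g'): window [0,6] length 7 -- new best
Longest substring with no repeats: "befhacg" with length 7

7


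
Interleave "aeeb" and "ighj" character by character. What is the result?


Interleaving "aeeb" and "ighj":
  Position 0: 'a' from first, 'i' from second => "ai"
  Position 1: 'e' from first, 'g' from second => "eg"
  Position 2: 'e' from first, 'h' from second => "eh"
  Position 3: 'b' from first, 'j' from second => "bj"
Result: aiegehbj

aiegehbj


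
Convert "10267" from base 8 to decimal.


Input: "10267" in base 8
Positional expansion:
  Digit '1' (value 1) x 8^4 = 4096
  Digit '0' (value 0) x 8^3 = 0
  Digit '2' (value 2) x 8^2 = 128
  Digit '6' (value 6) x 8^1 = 48
  Digit '7' (value 7) x 8^0 = 7
Sum = 4279

4279


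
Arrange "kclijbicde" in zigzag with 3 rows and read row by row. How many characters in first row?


Zigzag "kclijbicde" into 3 rows:
Placing characters:
  'k' => row 0
  'c' => row 1
  'l' => row 2
  'i' => row 1
  'j' => row 0
  'b' => row 1
  'i' => row 2
  'c' => row 1
  'd' => row 0
  'e' => row 1
Rows:
  Row 0: "kjd"
  Row 1: "cibce"
  Row 2: "li"
First row length: 3

3


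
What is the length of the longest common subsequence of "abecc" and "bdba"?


LCS of "abecc" and "bdba"
DP table:
           b    d    b    a
      0    0    0    0    0
  a   0    0    0    0    1
  b   0    1    1    1    1
  e   0    1    1    1    1
  c   0    1    1    1    1
  c   0    1    1    1    1
LCS length = dp[5][4] = 1

1


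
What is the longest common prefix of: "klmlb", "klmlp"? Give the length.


Words: klmlb, klmlp
  Position 0: all 'k' => match
  Position 1: all 'l' => match
  Position 2: all 'm' => match
  Position 3: all 'l' => match
  Position 4: ('b', 'p') => mismatch, stop
LCP = "klml" (length 4)

4


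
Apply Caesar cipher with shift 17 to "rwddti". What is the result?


Caesar cipher: shift "rwddti" by 17
  'r' (pos 17) + 17 = pos 8 = 'i'
  'w' (pos 22) + 17 = pos 13 = 'n'
  'd' (pos 3) + 17 = pos 20 = 'u'
  'd' (pos 3) + 17 = pos 20 = 'u'
  't' (pos 19) + 17 = pos 10 = 'k'
  'i' (pos 8) + 17 = pos 25 = 'z'
Result: inuukz

inuukz


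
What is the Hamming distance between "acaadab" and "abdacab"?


Comparing "acaadab" and "abdacab" position by position:
  Position 0: 'a' vs 'a' => same
  Position 1: 'c' vs 'b' => differ
  Position 2: 'a' vs 'd' => differ
  Position 3: 'a' vs 'a' => same
  Position 4: 'd' vs 'c' => differ
  Position 5: 'a' vs 'a' => same
  Position 6: 'b' vs 'b' => same
Total differences (Hamming distance): 3

3


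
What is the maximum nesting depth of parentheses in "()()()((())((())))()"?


Input: "()()()((())((())))()"
Tracking depth:
  Position 0 '(': depth becomes 1
  Position 1 ')': depth becomes 0
  Position 2 '(': depth becomes 1
  Position 3 ')': depth becomes 0
  Position 4 '(': depth becomes 1
  Position 5 ')': depth becomes 0
  Position 6 '(': depth becomes 1
  Position 7 '(': depth becomes 2
  Position 8 '(': depth becomes 3
  Position 9 ')': depth becomes 2
  Position 10 ')': depth becomes 1
  Position 11 '(': depth becomes 2
  Position 12 '(': depth becomes 3
  Position 13 '(': depth becomes 4
  Position 14 ')': depth becomes 3
  Position 15 ')': depth becomes 2
  Position 16 ')': depth becomes 1
  Position 17 ')': depth becomes 0
  Position 18 '(': depth becomes 1
  Position 19 ')': depth becomes 0
Maximum depth reached: 4

4


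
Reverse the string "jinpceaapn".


Input: jinpceaapn
Reading characters right to left:
  Position 9: 'n'
  Position 8: 'p'
  Position 7: 'a'
  Position 6: 'a'
  Position 5: 'e'
  Position 4: 'c'
  Position 3: 'p'
  Position 2: 'n'
  Position 1: 'i'
  Position 0: 'j'
Reversed: npaaecpnij

npaaecpnij


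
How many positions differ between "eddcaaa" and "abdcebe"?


Comparing "eddcaaa" and "abdcebe" position by position:
  Position 0: 'e' vs 'a' => DIFFER
  Position 1: 'd' vs 'b' => DIFFER
  Position 2: 'd' vs 'd' => same
  Position 3: 'c' vs 'c' => same
  Position 4: 'a' vs 'e' => DIFFER
  Position 5: 'a' vs 'b' => DIFFER
  Position 6: 'a' vs 'e' => DIFFER
Positions that differ: 5

5


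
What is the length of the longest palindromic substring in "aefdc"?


Input: "aefdc"
Checking substrings for palindromes:
  No multi-char palindromic substrings found
Longest palindromic substring: "a" with length 1

1


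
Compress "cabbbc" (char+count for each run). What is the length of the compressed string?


Input: cabbbc
Runs:
  'c' x 1 => "c1"
  'a' x 1 => "a1"
  'b' x 3 => "b3"
  'c' x 1 => "c1"
Compressed: "c1a1b3c1"
Compressed length: 8

8


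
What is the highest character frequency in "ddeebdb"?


Input: ddeebdb
Character counts:
  'b': 2
  'd': 3
  'e': 2
Maximum frequency: 3

3


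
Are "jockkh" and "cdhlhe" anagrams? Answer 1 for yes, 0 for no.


Strings: "jockkh", "cdhlhe"
Sorted first:  chjkko
Sorted second: cdehhl
Differ at position 1: 'h' vs 'd' => not anagrams

0


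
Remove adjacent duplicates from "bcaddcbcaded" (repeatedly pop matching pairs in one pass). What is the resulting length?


Input: bcaddcbcaded
Stack-based adjacent duplicate removal:
  Read 'b': push. Stack: b
  Read 'c': push. Stack: bc
  Read 'a': push. Stack: bca
  Read 'd': push. Stack: bcad
  Read 'd': matches stack top 'd' => pop. Stack: bca
  Read 'c': push. Stack: bcac
  Read 'b': push. Stack: bcacb
  Read 'c': push. Stack: bcacbc
  Read 'a': push. Stack: bcacbca
  Read 'd': push. Stack: bcacbcad
  Read 'e': push. Stack: bcacbcade
  Read 'd': push. Stack: bcacbcaded
Final stack: "bcacbcaded" (length 10)

10


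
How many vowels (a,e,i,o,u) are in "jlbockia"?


Input: jlbockia
Checking each character:
  'j' at position 0: consonant
  'l' at position 1: consonant
  'b' at position 2: consonant
  'o' at position 3: vowel (running total: 1)
  'c' at position 4: consonant
  'k' at position 5: consonant
  'i' at position 6: vowel (running total: 2)
  'a' at position 7: vowel (running total: 3)
Total vowels: 3

3


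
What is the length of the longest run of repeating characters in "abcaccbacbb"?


Input: "abcaccbacbb"
Scanning for longest run:
  Position 1 ('b'): new char, reset run to 1
  Position 2 ('c'): new char, reset run to 1
  Position 3 ('a'): new char, reset run to 1
  Position 4 ('c'): new char, reset run to 1
  Position 5 ('c'): continues run of 'c', length=2
  Position 6 ('b'): new char, reset run to 1
  Position 7 ('a'): new char, reset run to 1
  Position 8 ('c'): new char, reset run to 1
  Position 9 ('b'): new char, reset run to 1
  Position 10 ('b'): continues run of 'b', length=2
Longest run: 'c' with length 2

2


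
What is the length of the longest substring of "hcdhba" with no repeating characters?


Input: "hcdhba"
Sliding window (track last position of each char):
  Position 0 ('h'): window [0,0] length 1 -- new best
  Position 1 ('c'): window [0,1] length 2 -- new best
  Position 2 ('d'): window [0,2] length 3 -- new best
  Position 3 ('h'): repeat (last at 0), move window start to 1
  Position 3 ('h'): window [1,3] length 3
  Position 4 ('b'): window [1,4] length 4 -- new best
  Position 5 ('a'): window [1,5] length 5 -- new best
Longest substring with no repeats: "cdhba" with length 5

5


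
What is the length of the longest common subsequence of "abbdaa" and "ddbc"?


LCS of "abbdaa" and "ddbc"
DP table:
           d    d    b    c
      0    0    0    0    0
  a   0    0    0    0    0
  b   0    0    0    1    1
  b   0    0    0    1    1
  d   0    1    1    1    1
  a   0    1    1    1    1
  a   0    1    1    1    1
LCS length = dp[6][4] = 1

1


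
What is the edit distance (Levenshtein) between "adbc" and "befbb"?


Computing edit distance: "adbc" -> "befbb"
DP table:
           b    e    f    b    b
      0    1    2    3    4    5
  a   1    1    2    3    4    5
  d   2    2    2    3    4    5
  b   3    2    3    3    3    4
  c   4    3    3    4    4    4
Edit distance = dp[4][5] = 4

4


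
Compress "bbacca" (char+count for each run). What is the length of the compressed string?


Input: bbacca
Runs:
  'b' x 2 => "b2"
  'a' x 1 => "a1"
  'c' x 2 => "c2"
  'a' x 1 => "a1"
Compressed: "b2a1c2a1"
Compressed length: 8

8


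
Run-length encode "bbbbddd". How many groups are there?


Input: bbbbddd
Scanning for consecutive runs:
  Group 1: 'b' x 4 (positions 0-3)
  Group 2: 'd' x 3 (positions 4-6)
Total groups: 2

2


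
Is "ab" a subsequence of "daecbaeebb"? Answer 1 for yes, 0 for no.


Check if "ab" is a subsequence of "daecbaeebb"
Greedy scan:
  Position 0 ('d'): no match needed
  Position 1 ('a'): matches sub[0] = 'a'
  Position 2 ('e'): no match needed
  Position 3 ('c'): no match needed
  Position 4 ('b'): matches sub[1] = 'b'
  Position 5 ('a'): no match needed
  Position 6 ('e'): no match needed
  Position 7 ('e'): no match needed
  Position 8 ('b'): no match needed
  Position 9 ('b'): no match needed
All 2 characters matched => is a subsequence

1


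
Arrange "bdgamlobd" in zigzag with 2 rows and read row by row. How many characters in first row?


Zigzag "bdgamlobd" into 2 rows:
Placing characters:
  'b' => row 0
  'd' => row 1
  'g' => row 0
  'a' => row 1
  'm' => row 0
  'l' => row 1
  'o' => row 0
  'b' => row 1
  'd' => row 0
Rows:
  Row 0: "bgmod"
  Row 1: "dalb"
First row length: 5

5


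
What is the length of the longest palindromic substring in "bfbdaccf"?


Input: "bfbdaccf"
Checking substrings for palindromes:
  [0:3] "bfb" (len 3) => palindrome
  [5:7] "cc" (len 2) => palindrome
Longest palindromic substring: "bfb" with length 3

3


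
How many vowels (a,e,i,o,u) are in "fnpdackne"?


Input: fnpdackne
Checking each character:
  'f' at position 0: consonant
  'n' at position 1: consonant
  'p' at position 2: consonant
  'd' at position 3: consonant
  'a' at position 4: vowel (running total: 1)
  'c' at position 5: consonant
  'k' at position 6: consonant
  'n' at position 7: consonant
  'e' at position 8: vowel (running total: 2)
Total vowels: 2

2


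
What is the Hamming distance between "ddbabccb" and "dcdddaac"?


Comparing "ddbabccb" and "dcdddaac" position by position:
  Position 0: 'd' vs 'd' => same
  Position 1: 'd' vs 'c' => differ
  Position 2: 'b' vs 'd' => differ
  Position 3: 'a' vs 'd' => differ
  Position 4: 'b' vs 'd' => differ
  Position 5: 'c' vs 'a' => differ
  Position 6: 'c' vs 'a' => differ
  Position 7: 'b' vs 'c' => differ
Total differences (Hamming distance): 7

7


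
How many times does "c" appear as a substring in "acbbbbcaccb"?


Searching for "c" in "acbbbbcaccb"
Scanning each position:
  Position 0: "a" => no
  Position 1: "c" => MATCH
  Position 2: "b" => no
  Position 3: "b" => no
  Position 4: "b" => no
  Position 5: "b" => no
  Position 6: "c" => MATCH
  Position 7: "a" => no
  Position 8: "c" => MATCH
  Position 9: "c" => MATCH
  Position 10: "b" => no
Total occurrences: 4

4


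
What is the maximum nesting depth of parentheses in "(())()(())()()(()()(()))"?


Input: "(())()(())()()(()()(()))"
Tracking depth:
  Position 0 '(': depth becomes 1
  Position 1 '(': depth becomes 2
  Position 2 ')': depth becomes 1
  Position 3 ')': depth becomes 0
  Position 4 '(': depth becomes 1
  Position 5 ')': depth becomes 0
  Position 6 '(': depth becomes 1
  Position 7 '(': depth becomes 2
  Position 8 ')': depth becomes 1
  Position 9 ')': depth becomes 0
  Position 10 '(': depth becomes 1
  Position 11 ')': depth becomes 0
  Position 12 '(': depth becomes 1
  Position 13 ')': depth becomes 0
  Position 14 '(': depth becomes 1
  Position 15 '(': depth becomes 2
  Position 16 ')': depth becomes 1
  Position 17 '(': depth becomes 2
  Position 18 ')': depth becomes 1
  Position 19 '(': depth becomes 2
  Position 20 '(': depth becomes 3
  Position 21 ')': depth becomes 2
  Position 22 ')': depth becomes 1
  Position 23 ')': depth becomes 0
Maximum depth reached: 3

3


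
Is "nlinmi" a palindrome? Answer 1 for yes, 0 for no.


Input: nlinmi
Reversed: imniln
  Compare pos 0 ('n') with pos 5 ('i'): MISMATCH
  Compare pos 1 ('l') with pos 4 ('m'): MISMATCH
  Compare pos 2 ('i') with pos 3 ('n'): MISMATCH
Result: not a palindrome

0


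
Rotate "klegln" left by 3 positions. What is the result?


Input: "klegln", rotate left by 3
First 3 characters: "kle"
Remaining characters: "gln"
Concatenate remaining + first: "gln" + "kle" = "glnkle"

glnkle


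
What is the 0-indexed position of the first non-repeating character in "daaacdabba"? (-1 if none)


Input: daaacdabba
Character frequencies:
  'a': 5
  'b': 2
  'c': 1
  'd': 2
Scanning left to right for freq == 1:
  Position 0 ('d'): freq=2, skip
  Position 1 ('a'): freq=5, skip
  Position 2 ('a'): freq=5, skip
  Position 3 ('a'): freq=5, skip
  Position 4 ('c'): unique! => answer = 4

4


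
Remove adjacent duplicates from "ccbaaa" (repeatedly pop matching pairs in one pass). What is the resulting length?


Input: ccbaaa
Stack-based adjacent duplicate removal:
  Read 'c': push. Stack: c
  Read 'c': matches stack top 'c' => pop. Stack: (empty)
  Read 'b': push. Stack: b
  Read 'a': push. Stack: ba
  Read 'a': matches stack top 'a' => pop. Stack: b
  Read 'a': push. Stack: ba
Final stack: "ba" (length 2)

2


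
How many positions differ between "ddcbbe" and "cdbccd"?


Comparing "ddcbbe" and "cdbccd" position by position:
  Position 0: 'd' vs 'c' => DIFFER
  Position 1: 'd' vs 'd' => same
  Position 2: 'c' vs 'b' => DIFFER
  Position 3: 'b' vs 'c' => DIFFER
  Position 4: 'b' vs 'c' => DIFFER
  Position 5: 'e' vs 'd' => DIFFER
Positions that differ: 5

5


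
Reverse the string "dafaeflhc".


Input: dafaeflhc
Reading characters right to left:
  Position 8: 'c'
  Position 7: 'h'
  Position 6: 'l'
  Position 5: 'f'
  Position 4: 'e'
  Position 3: 'a'
  Position 2: 'f'
  Position 1: 'a'
  Position 0: 'd'
Reversed: chlfeafad

chlfeafad


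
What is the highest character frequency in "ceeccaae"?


Input: ceeccaae
Character counts:
  'a': 2
  'c': 3
  'e': 3
Maximum frequency: 3

3


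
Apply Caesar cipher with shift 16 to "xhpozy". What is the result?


Caesar cipher: shift "xhpozy" by 16
  'x' (pos 23) + 16 = pos 13 = 'n'
  'h' (pos 7) + 16 = pos 23 = 'x'
  'p' (pos 15) + 16 = pos 5 = 'f'
  'o' (pos 14) + 16 = pos 4 = 'e'
  'z' (pos 25) + 16 = pos 15 = 'p'
  'y' (pos 24) + 16 = pos 14 = 'o'
Result: nxfepo

nxfepo


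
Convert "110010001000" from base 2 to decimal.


Input: "110010001000" in base 2
Positional expansion:
  Digit '1' (value 1) x 2^11 = 2048
  Digit '1' (value 1) x 2^10 = 1024
  Digit '0' (value 0) x 2^9 = 0
  Digit '0' (value 0) x 2^8 = 0
  Digit '1' (value 1) x 2^7 = 128
  Digit '0' (value 0) x 2^6 = 0
  Digit '0' (value 0) x 2^5 = 0
  Digit '0' (value 0) x 2^4 = 0
  Digit '1' (value 1) x 2^3 = 8
  Digit '0' (value 0) x 2^2 = 0
  Digit '0' (value 0) x 2^1 = 0
  Digit '0' (value 0) x 2^0 = 0
Sum = 3208

3208


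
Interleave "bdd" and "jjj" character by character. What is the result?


Interleaving "bdd" and "jjj":
  Position 0: 'b' from first, 'j' from second => "bj"
  Position 1: 'd' from first, 'j' from second => "dj"
  Position 2: 'd' from first, 'j' from second => "dj"
Result: bjdjdj

bjdjdj


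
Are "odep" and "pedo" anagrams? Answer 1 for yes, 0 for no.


Strings: "odep", "pedo"
Sorted first:  deop
Sorted second: deop
Sorted forms match => anagrams

1


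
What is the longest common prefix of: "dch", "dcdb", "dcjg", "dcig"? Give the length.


Words: dch, dcdb, dcjg, dcig
  Position 0: all 'd' => match
  Position 1: all 'c' => match
  Position 2: ('h', 'd', 'j', 'i') => mismatch, stop
LCP = "dc" (length 2)

2


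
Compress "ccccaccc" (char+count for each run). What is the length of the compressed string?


Input: ccccaccc
Runs:
  'c' x 4 => "c4"
  'a' x 1 => "a1"
  'c' x 3 => "c3"
Compressed: "c4a1c3"
Compressed length: 6

6


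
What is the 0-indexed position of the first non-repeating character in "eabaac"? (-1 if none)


Input: eabaac
Character frequencies:
  'a': 3
  'b': 1
  'c': 1
  'e': 1
Scanning left to right for freq == 1:
  Position 0 ('e'): unique! => answer = 0

0


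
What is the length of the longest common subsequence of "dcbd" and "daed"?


LCS of "dcbd" and "daed"
DP table:
           d    a    e    d
      0    0    0    0    0
  d   0    1    1    1    1
  c   0    1    1    1    1
  b   0    1    1    1    1
  d   0    1    1    1    2
LCS length = dp[4][4] = 2

2


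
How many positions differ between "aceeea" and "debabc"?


Comparing "aceeea" and "debabc" position by position:
  Position 0: 'a' vs 'd' => DIFFER
  Position 1: 'c' vs 'e' => DIFFER
  Position 2: 'e' vs 'b' => DIFFER
  Position 3: 'e' vs 'a' => DIFFER
  Position 4: 'e' vs 'b' => DIFFER
  Position 5: 'a' vs 'c' => DIFFER
Positions that differ: 6

6


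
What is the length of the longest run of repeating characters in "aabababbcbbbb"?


Input: "aabababbcbbbb"
Scanning for longest run:
  Position 1 ('a'): continues run of 'a', length=2
  Position 2 ('b'): new char, reset run to 1
  Position 3 ('a'): new char, reset run to 1
  Position 4 ('b'): new char, reset run to 1
  Position 5 ('a'): new char, reset run to 1
  Position 6 ('b'): new char, reset run to 1
  Position 7 ('b'): continues run of 'b', length=2
  Position 8 ('c'): new char, reset run to 1
  Position 9 ('b'): new char, reset run to 1
  Position 10 ('b'): continues run of 'b', length=2
  Position 11 ('b'): continues run of 'b', length=3
  Position 12 ('b'): continues run of 'b', length=4
Longest run: 'b' with length 4

4


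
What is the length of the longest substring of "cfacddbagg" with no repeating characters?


Input: "cfacddbagg"
Sliding window (track last position of each char):
  Position 0 ('c'): window [0,0] length 1 -- new best
  Position 1 ('f'): window [0,1] length 2 -- new best
  Position 2 ('a'): window [0,2] length 3 -- new best
  Position 3 ('c'): repeat (last at 0), move window start to 1
  Position 3 ('c'): window [1,3] length 3
  Position 4 ('d'): window [1,4] length 4 -- new best
  Position 5 ('d'): repeat (last at 4), move window start to 5
  Position 5 ('d'): window [5,5] length 1
  Position 6 ('b'): window [5,6] length 2
  Position 7 ('a'): window [5,7] length 3
  Position 8 ('g'): window [5,8] length 4
  Position 9 ('g'): repeat (last at 8), move window start to 9
  Position 9 ('g'): window [9,9] length 1
Longest substring with no repeats: "facd" with length 4

4


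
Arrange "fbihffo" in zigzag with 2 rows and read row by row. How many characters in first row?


Zigzag "fbihffo" into 2 rows:
Placing characters:
  'f' => row 0
  'b' => row 1
  'i' => row 0
  'h' => row 1
  'f' => row 0
  'f' => row 1
  'o' => row 0
Rows:
  Row 0: "fifo"
  Row 1: "bhf"
First row length: 4

4


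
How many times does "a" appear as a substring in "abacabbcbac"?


Searching for "a" in "abacabbcbac"
Scanning each position:
  Position 0: "a" => MATCH
  Position 1: "b" => no
  Position 2: "a" => MATCH
  Position 3: "c" => no
  Position 4: "a" => MATCH
  Position 5: "b" => no
  Position 6: "b" => no
  Position 7: "c" => no
  Position 8: "b" => no
  Position 9: "a" => MATCH
  Position 10: "c" => no
Total occurrences: 4

4


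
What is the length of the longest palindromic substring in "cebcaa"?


Input: "cebcaa"
Checking substrings for palindromes:
  [4:6] "aa" (len 2) => palindrome
Longest palindromic substring: "aa" with length 2

2


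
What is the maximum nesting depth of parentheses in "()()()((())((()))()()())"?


Input: "()()()((())((()))()()())"
Tracking depth:
  Position 0 '(': depth becomes 1
  Position 1 ')': depth becomes 0
  Position 2 '(': depth becomes 1
  Position 3 ')': depth becomes 0
  Position 4 '(': depth becomes 1
  Position 5 ')': depth becomes 0
  Position 6 '(': depth becomes 1
  Position 7 '(': depth becomes 2
  Position 8 '(': depth becomes 3
  Position 9 ')': depth becomes 2
  Position 10 ')': depth becomes 1
  Position 11 '(': depth becomes 2
  Position 12 '(': depth becomes 3
  Position 13 '(': depth becomes 4
  Position 14 ')': depth becomes 3
  Position 15 ')': depth becomes 2
  Position 16 ')': depth becomes 1
  Position 17 '(': depth becomes 2
  Position 18 ')': depth becomes 1
  Position 19 '(': depth becomes 2
  Position 20 ')': depth becomes 1
  Position 21 '(': depth becomes 2
  Position 22 ')': depth becomes 1
  Position 23 ')': depth becomes 0
Maximum depth reached: 4

4


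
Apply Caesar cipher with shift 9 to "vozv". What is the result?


Caesar cipher: shift "vozv" by 9
  'v' (pos 21) + 9 = pos 4 = 'e'
  'o' (pos 14) + 9 = pos 23 = 'x'
  'z' (pos 25) + 9 = pos 8 = 'i'
  'v' (pos 21) + 9 = pos 4 = 'e'
Result: exie

exie


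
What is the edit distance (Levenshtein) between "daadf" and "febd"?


Computing edit distance: "daadf" -> "febd"
DP table:
           f    e    b    d
      0    1    2    3    4
  d   1    1    2    3    3
  a   2    2    2    3    4
  a   3    3    3    3    4
  d   4    4    4    4    3
  f   5    4    5    5    4
Edit distance = dp[5][4] = 4

4


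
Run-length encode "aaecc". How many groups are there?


Input: aaecc
Scanning for consecutive runs:
  Group 1: 'a' x 2 (positions 0-1)
  Group 2: 'e' x 1 (positions 2-2)
  Group 3: 'c' x 2 (positions 3-4)
Total groups: 3

3


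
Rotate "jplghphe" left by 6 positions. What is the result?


Input: "jplghphe", rotate left by 6
First 6 characters: "jplghp"
Remaining characters: "he"
Concatenate remaining + first: "he" + "jplghp" = "hejplghp"

hejplghp


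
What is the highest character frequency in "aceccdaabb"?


Input: aceccdaabb
Character counts:
  'a': 3
  'b': 2
  'c': 3
  'd': 1
  'e': 1
Maximum frequency: 3

3


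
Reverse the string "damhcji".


Input: damhcji
Reading characters right to left:
  Position 6: 'i'
  Position 5: 'j'
  Position 4: 'c'
  Position 3: 'h'
  Position 2: 'm'
  Position 1: 'a'
  Position 0: 'd'
Reversed: ijchmad

ijchmad


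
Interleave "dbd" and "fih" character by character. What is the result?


Interleaving "dbd" and "fih":
  Position 0: 'd' from first, 'f' from second => "df"
  Position 1: 'b' from first, 'i' from second => "bi"
  Position 2: 'd' from first, 'h' from second => "dh"
Result: dfbidh

dfbidh


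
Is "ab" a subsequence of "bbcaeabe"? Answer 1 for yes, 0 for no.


Check if "ab" is a subsequence of "bbcaeabe"
Greedy scan:
  Position 0 ('b'): no match needed
  Position 1 ('b'): no match needed
  Position 2 ('c'): no match needed
  Position 3 ('a'): matches sub[0] = 'a'
  Position 4 ('e'): no match needed
  Position 5 ('a'): no match needed
  Position 6 ('b'): matches sub[1] = 'b'
  Position 7 ('e'): no match needed
All 2 characters matched => is a subsequence

1


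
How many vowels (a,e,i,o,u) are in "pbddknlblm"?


Input: pbddknlblm
Checking each character:
  'p' at position 0: consonant
  'b' at position 1: consonant
  'd' at position 2: consonant
  'd' at position 3: consonant
  'k' at position 4: consonant
  'n' at position 5: consonant
  'l' at position 6: consonant
  'b' at position 7: consonant
  'l' at position 8: consonant
  'm' at position 9: consonant
Total vowels: 0

0


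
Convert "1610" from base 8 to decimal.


Input: "1610" in base 8
Positional expansion:
  Digit '1' (value 1) x 8^3 = 512
  Digit '6' (value 6) x 8^2 = 384
  Digit '1' (value 1) x 8^1 = 8
  Digit '0' (value 0) x 8^0 = 0
Sum = 904

904


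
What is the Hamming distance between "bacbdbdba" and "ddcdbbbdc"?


Comparing "bacbdbdba" and "ddcdbbbdc" position by position:
  Position 0: 'b' vs 'd' => differ
  Position 1: 'a' vs 'd' => differ
  Position 2: 'c' vs 'c' => same
  Position 3: 'b' vs 'd' => differ
  Position 4: 'd' vs 'b' => differ
  Position 5: 'b' vs 'b' => same
  Position 6: 'd' vs 'b' => differ
  Position 7: 'b' vs 'd' => differ
  Position 8: 'a' vs 'c' => differ
Total differences (Hamming distance): 7

7


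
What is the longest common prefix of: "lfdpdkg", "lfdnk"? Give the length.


Words: lfdpdkg, lfdnk
  Position 0: all 'l' => match
  Position 1: all 'f' => match
  Position 2: all 'd' => match
  Position 3: ('p', 'n') => mismatch, stop
LCP = "lfd" (length 3)

3


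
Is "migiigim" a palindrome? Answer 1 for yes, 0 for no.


Input: migiigim
Reversed: migiigim
  Compare pos 0 ('m') with pos 7 ('m'): match
  Compare pos 1 ('i') with pos 6 ('i'): match
  Compare pos 2 ('g') with pos 5 ('g'): match
  Compare pos 3 ('i') with pos 4 ('i'): match
Result: palindrome

1


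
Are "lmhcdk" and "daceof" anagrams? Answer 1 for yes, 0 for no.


Strings: "lmhcdk", "daceof"
Sorted first:  cdhklm
Sorted second: acdefo
Differ at position 0: 'c' vs 'a' => not anagrams

0


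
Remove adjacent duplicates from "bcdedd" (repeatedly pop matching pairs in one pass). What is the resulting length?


Input: bcdedd
Stack-based adjacent duplicate removal:
  Read 'b': push. Stack: b
  Read 'c': push. Stack: bc
  Read 'd': push. Stack: bcd
  Read 'e': push. Stack: bcde
  Read 'd': push. Stack: bcded
  Read 'd': matches stack top 'd' => pop. Stack: bcde
Final stack: "bcde" (length 4)

4


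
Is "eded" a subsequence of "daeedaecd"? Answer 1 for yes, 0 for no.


Check if "eded" is a subsequence of "daeedaecd"
Greedy scan:
  Position 0 ('d'): no match needed
  Position 1 ('a'): no match needed
  Position 2 ('e'): matches sub[0] = 'e'
  Position 3 ('e'): no match needed
  Position 4 ('d'): matches sub[1] = 'd'
  Position 5 ('a'): no match needed
  Position 6 ('e'): matches sub[2] = 'e'
  Position 7 ('c'): no match needed
  Position 8 ('d'): matches sub[3] = 'd'
All 4 characters matched => is a subsequence

1


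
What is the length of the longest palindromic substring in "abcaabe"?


Input: "abcaabe"
Checking substrings for palindromes:
  [3:5] "aa" (len 2) => palindrome
Longest palindromic substring: "aa" with length 2

2


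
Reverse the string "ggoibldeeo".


Input: ggoibldeeo
Reading characters right to left:
  Position 9: 'o'
  Position 8: 'e'
  Position 7: 'e'
  Position 6: 'd'
  Position 5: 'l'
  Position 4: 'b'
  Position 3: 'i'
  Position 2: 'o'
  Position 1: 'g'
  Position 0: 'g'
Reversed: oeedlbiogg

oeedlbiogg


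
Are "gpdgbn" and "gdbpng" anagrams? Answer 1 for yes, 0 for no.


Strings: "gpdgbn", "gdbpng"
Sorted first:  bdggnp
Sorted second: bdggnp
Sorted forms match => anagrams

1


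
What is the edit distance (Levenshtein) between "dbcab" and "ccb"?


Computing edit distance: "dbcab" -> "ccb"
DP table:
           c    c    b
      0    1    2    3
  d   1    1    2    3
  b   2    2    2    2
  c   3    2    2    3
  a   4    3    3    3
  b   5    4    4    3
Edit distance = dp[5][3] = 3

3


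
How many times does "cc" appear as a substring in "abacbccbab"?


Searching for "cc" in "abacbccbab"
Scanning each position:
  Position 0: "ab" => no
  Position 1: "ba" => no
  Position 2: "ac" => no
  Position 3: "cb" => no
  Position 4: "bc" => no
  Position 5: "cc" => MATCH
  Position 6: "cb" => no
  Position 7: "ba" => no
  Position 8: "ab" => no
Total occurrences: 1

1


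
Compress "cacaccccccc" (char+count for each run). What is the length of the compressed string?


Input: cacaccccccc
Runs:
  'c' x 1 => "c1"
  'a' x 1 => "a1"
  'c' x 1 => "c1"
  'a' x 1 => "a1"
  'c' x 7 => "c7"
Compressed: "c1a1c1a1c7"
Compressed length: 10

10


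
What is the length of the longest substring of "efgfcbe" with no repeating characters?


Input: "efgfcbe"
Sliding window (track last position of each char):
  Position 0 ('e'): window [0,0] length 1 -- new best
  Position 1 ('f'): window [0,1] length 2 -- new best
  Position 2 ('g'): window [0,2] length 3 -- new best
  Position 3 ('f'): repeat (last at 1), move window start to 2
  Position 3 ('f'): window [2,3] length 2
  Position 4 ('c'): window [2,4] length 3
  Position 5 ('b'): window [2,5] length 4 -- new best
  Position 6 ('e'): window [2,6] length 5 -- new best
Longest substring with no repeats: "gfcbe" with length 5

5


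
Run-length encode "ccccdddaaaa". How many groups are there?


Input: ccccdddaaaa
Scanning for consecutive runs:
  Group 1: 'c' x 4 (positions 0-3)
  Group 2: 'd' x 3 (positions 4-6)
  Group 3: 'a' x 4 (positions 7-10)
Total groups: 3

3


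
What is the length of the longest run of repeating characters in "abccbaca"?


Input: "abccbaca"
Scanning for longest run:
  Position 1 ('b'): new char, reset run to 1
  Position 2 ('c'): new char, reset run to 1
  Position 3 ('c'): continues run of 'c', length=2
  Position 4 ('b'): new char, reset run to 1
  Position 5 ('a'): new char, reset run to 1
  Position 6 ('c'): new char, reset run to 1
  Position 7 ('a'): new char, reset run to 1
Longest run: 'c' with length 2

2


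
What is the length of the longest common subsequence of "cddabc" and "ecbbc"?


LCS of "cddabc" and "ecbbc"
DP table:
           e    c    b    b    c
      0    0    0    0    0    0
  c   0    0    1    1    1    1
  d   0    0    1    1    1    1
  d   0    0    1    1    1    1
  a   0    0    1    1    1    1
  b   0    0    1    2    2    2
  c   0    0    1    2    2    3
LCS length = dp[6][5] = 3

3


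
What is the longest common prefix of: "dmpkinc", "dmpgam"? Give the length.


Words: dmpkinc, dmpgam
  Position 0: all 'd' => match
  Position 1: all 'm' => match
  Position 2: all 'p' => match
  Position 3: ('k', 'g') => mismatch, stop
LCP = "dmp" (length 3)

3


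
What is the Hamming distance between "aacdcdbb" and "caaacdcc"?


Comparing "aacdcdbb" and "caaacdcc" position by position:
  Position 0: 'a' vs 'c' => differ
  Position 1: 'a' vs 'a' => same
  Position 2: 'c' vs 'a' => differ
  Position 3: 'd' vs 'a' => differ
  Position 4: 'c' vs 'c' => same
  Position 5: 'd' vs 'd' => same
  Position 6: 'b' vs 'c' => differ
  Position 7: 'b' vs 'c' => differ
Total differences (Hamming distance): 5

5


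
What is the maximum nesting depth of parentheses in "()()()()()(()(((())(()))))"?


Input: "()()()()()(()(((())(()))))"
Tracking depth:
  Position 0 '(': depth becomes 1
  Position 1 ')': depth becomes 0
  Position 2 '(': depth becomes 1
  Position 3 ')': depth becomes 0
  Position 4 '(': depth becomes 1
  Position 5 ')': depth becomes 0
  Position 6 '(': depth becomes 1
  Position 7 ')': depth becomes 0
  Position 8 '(': depth becomes 1
  Position 9 ')': depth becomes 0
  Position 10 '(': depth becomes 1
  Position 11 '(': depth becomes 2
  Position 12 ')': depth becomes 1
  Position 13 '(': depth becomes 2
  Position 14 '(': depth becomes 3
  Position 15 '(': depth becomes 4
  Position 16 '(': depth becomes 5
  Position 17 ')': depth becomes 4
  Position 18 ')': depth becomes 3
  Position 19 '(': depth becomes 4
  Position 20 '(': depth becomes 5
  Position 21 ')': depth becomes 4
  Position 22 ')': depth becomes 3
  Position 23 ')': depth becomes 2
  Position 24 ')': depth becomes 1
  Position 25 ')': depth becomes 0
Maximum depth reached: 5

5


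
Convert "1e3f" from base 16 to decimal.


Input: "1e3f" in base 16
Positional expansion:
  Digit '1' (value 1) x 16^3 = 4096
  Digit 'e' (value 14) x 16^2 = 3584
  Digit '3' (value 3) x 16^1 = 48
  Digit 'f' (value 15) x 16^0 = 15
Sum = 7743

7743


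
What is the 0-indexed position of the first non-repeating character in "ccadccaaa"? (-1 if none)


Input: ccadccaaa
Character frequencies:
  'a': 4
  'c': 4
  'd': 1
Scanning left to right for freq == 1:
  Position 0 ('c'): freq=4, skip
  Position 1 ('c'): freq=4, skip
  Position 2 ('a'): freq=4, skip
  Position 3 ('d'): unique! => answer = 3

3


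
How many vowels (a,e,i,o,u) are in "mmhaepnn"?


Input: mmhaepnn
Checking each character:
  'm' at position 0: consonant
  'm' at position 1: consonant
  'h' at position 2: consonant
  'a' at position 3: vowel (running total: 1)
  'e' at position 4: vowel (running total: 2)
  'p' at position 5: consonant
  'n' at position 6: consonant
  'n' at position 7: consonant
Total vowels: 2

2


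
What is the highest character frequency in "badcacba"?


Input: badcacba
Character counts:
  'a': 3
  'b': 2
  'c': 2
  'd': 1
Maximum frequency: 3

3


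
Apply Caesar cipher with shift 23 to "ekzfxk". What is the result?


Caesar cipher: shift "ekzfxk" by 23
  'e' (pos 4) + 23 = pos 1 = 'b'
  'k' (pos 10) + 23 = pos 7 = 'h'
  'z' (pos 25) + 23 = pos 22 = 'w'
  'f' (pos 5) + 23 = pos 2 = 'c'
  'x' (pos 23) + 23 = pos 20 = 'u'
  'k' (pos 10) + 23 = pos 7 = 'h'
Result: bhwcuh

bhwcuh


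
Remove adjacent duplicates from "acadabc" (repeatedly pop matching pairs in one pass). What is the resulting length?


Input: acadabc
Stack-based adjacent duplicate removal:
  Read 'a': push. Stack: a
  Read 'c': push. Stack: ac
  Read 'a': push. Stack: aca
  Read 'd': push. Stack: acad
  Read 'a': push. Stack: acada
  Read 'b': push. Stack: acadab
  Read 'c': push. Stack: acadabc
Final stack: "acadabc" (length 7)

7


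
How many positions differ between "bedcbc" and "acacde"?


Comparing "bedcbc" and "acacde" position by position:
  Position 0: 'b' vs 'a' => DIFFER
  Position 1: 'e' vs 'c' => DIFFER
  Position 2: 'd' vs 'a' => DIFFER
  Position 3: 'c' vs 'c' => same
  Position 4: 'b' vs 'd' => DIFFER
  Position 5: 'c' vs 'e' => DIFFER
Positions that differ: 5

5


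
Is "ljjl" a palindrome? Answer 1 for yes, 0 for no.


Input: ljjl
Reversed: ljjl
  Compare pos 0 ('l') with pos 3 ('l'): match
  Compare pos 1 ('j') with pos 2 ('j'): match
Result: palindrome

1


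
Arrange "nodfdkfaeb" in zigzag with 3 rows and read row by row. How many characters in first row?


Zigzag "nodfdkfaeb" into 3 rows:
Placing characters:
  'n' => row 0
  'o' => row 1
  'd' => row 2
  'f' => row 1
  'd' => row 0
  'k' => row 1
  'f' => row 2
  'a' => row 1
  'e' => row 0
  'b' => row 1
Rows:
  Row 0: "nde"
  Row 1: "ofkab"
  Row 2: "df"
First row length: 3

3
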